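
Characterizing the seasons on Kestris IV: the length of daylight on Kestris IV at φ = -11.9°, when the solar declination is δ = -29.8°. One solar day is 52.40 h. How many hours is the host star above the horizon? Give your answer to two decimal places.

28.22 h

cos H₀ = −tan φ · tan δ = −tan(-11.9°) × tan(-29.800°) = -0.1207, so H₀ = 1.6918 rad = 96.93°.
Daylight = 2H₀/(2π) × 52.40 h = (1.6918/π) × 52.40 = 28.22 h.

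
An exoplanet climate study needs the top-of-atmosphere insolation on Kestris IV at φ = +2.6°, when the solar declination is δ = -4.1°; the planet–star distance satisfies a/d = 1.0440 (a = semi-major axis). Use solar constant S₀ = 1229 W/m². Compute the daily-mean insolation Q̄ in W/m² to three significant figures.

cos H₀ = −tan(+2.6°) tan(-4.100°) = 0.0033, H₀ = 1.5675 rad.
Bracket: H₀ sin φ sin δ + cos φ cos δ sin H₀ = 1.5675×0.04536×-0.07150 + 0.99897×0.99744×0.99999 = -0.005084 + 0.996403 = 0.991319.
Inverse-square distance factor (a/d)² = 1.0440² = 1.089936.
Q̄ = (S₀/π) × 1.089936 × [bracket] = (1229/π) × 1.089936 × 0.991319 = 422.7 W/m².

Q̄ ≈ 423 W/m²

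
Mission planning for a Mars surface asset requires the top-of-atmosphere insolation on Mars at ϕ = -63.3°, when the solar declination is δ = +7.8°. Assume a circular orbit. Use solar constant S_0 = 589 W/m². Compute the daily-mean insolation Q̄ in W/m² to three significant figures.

cos h₀ = −tan(-63.3°) tan(+7.800°) = 0.2724, h₀ = 1.2950 rad.
Bracket: h₀ sin ϕ sin δ + cos ϕ cos δ sin h₀ = 1.2950×-0.89337×0.13572 + 0.44932×0.99075×0.96220 = -0.157016 + 0.428337 = 0.271321.
Q̄ = (S_0/π) × [bracket] = (589/π) × 0.271321 = 50.87 W/m².

Q̄ ≈ 50.9 W/m²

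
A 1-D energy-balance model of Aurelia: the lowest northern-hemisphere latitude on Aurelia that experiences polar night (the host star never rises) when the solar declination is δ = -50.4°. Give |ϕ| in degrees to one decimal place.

Polar night requires cos h₀ = −tan ϕ tan δ ≥ 1, i.e. tan ϕ tan δ ≤ −1.
The boundary is |tan ϕ| · |tan δ| = 1, so |ϕ| = 90° − |δ| = 90° − 50.4° = 39.6° in the northern hemisphere.

|ϕ| = 39.6°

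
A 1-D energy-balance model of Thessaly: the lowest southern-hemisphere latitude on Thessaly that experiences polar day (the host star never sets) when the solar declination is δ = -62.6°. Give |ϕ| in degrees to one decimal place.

Polar day requires cos h₀ = −tan ϕ tan δ ≤ −1, i.e. tan ϕ tan δ ≥ 1.
The boundary is |tan ϕ| · |tan δ| = 1, so |ϕ| = 90° − |δ| = 90° − 62.6° = 27.4° in the southern hemisphere.

|ϕ| = 27.4°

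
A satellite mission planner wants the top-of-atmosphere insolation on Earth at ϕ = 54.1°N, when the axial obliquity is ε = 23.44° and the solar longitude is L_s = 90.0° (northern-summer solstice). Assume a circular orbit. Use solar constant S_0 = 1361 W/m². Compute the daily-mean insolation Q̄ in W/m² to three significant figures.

Solar declination: sin δ = sin ε · sin L_s = sin 23.44° × sin 90.0° = 0.39779, so δ = +23.440°.
cos h₀ = −tan(+54.1°) tan(+23.440°) = -0.5990, h₀ = 2.2130 rad.
Bracket: h₀ sin ϕ sin δ + cos ϕ cos δ sin h₀ = 2.2130×0.81004×0.39779 + 0.58637×0.91748×0.80079 = 0.713086 + 0.430811 = 1.143897.
Q̄ = (S_0/π) × [bracket] = (1361/π) × 1.143897 = 495.6 W/m².

Q̄ ≈ 496 W/m²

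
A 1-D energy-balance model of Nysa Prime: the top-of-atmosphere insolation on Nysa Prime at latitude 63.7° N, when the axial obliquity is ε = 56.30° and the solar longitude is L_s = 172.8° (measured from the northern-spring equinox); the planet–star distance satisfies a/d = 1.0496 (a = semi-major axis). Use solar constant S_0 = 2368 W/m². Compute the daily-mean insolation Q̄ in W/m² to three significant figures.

Solar declination: sin δ = sin ε · sin L_s = sin 56.30° × sin 172.8° = 0.10427, so δ = +5.985°.
cos h₀ = −tan(+63.7°) tan(+5.985°) = -0.2121, h₀ = 1.7846 rad.
Bracket: h₀ sin ϕ sin δ + cos ϕ cos δ sin h₀ = 1.7846×0.89649×0.10427 + 0.44307×0.99455×0.97724 = 0.166819 + 0.430626 = 0.597445.
Inverse-square distance factor (a/d)² = 1.0496² = 1.101660.
Q̄ = (S_0/π) × 1.101660 × [bracket] = (2368/π) × 1.101660 × 0.597445 = 496.1 W/m².

Q̄ ≈ 496 W/m²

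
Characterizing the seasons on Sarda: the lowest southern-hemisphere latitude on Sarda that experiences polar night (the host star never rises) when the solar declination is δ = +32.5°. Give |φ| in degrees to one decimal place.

Polar night requires cos H₀ = −tan φ tan δ ≥ 1, i.e. tan φ tan δ ≤ −1.
The boundary is |tan φ| · |tan δ| = 1, so |φ| = 90° − |δ| = 90° − 32.5° = 57.5° in the southern hemisphere.

|φ| = 57.5°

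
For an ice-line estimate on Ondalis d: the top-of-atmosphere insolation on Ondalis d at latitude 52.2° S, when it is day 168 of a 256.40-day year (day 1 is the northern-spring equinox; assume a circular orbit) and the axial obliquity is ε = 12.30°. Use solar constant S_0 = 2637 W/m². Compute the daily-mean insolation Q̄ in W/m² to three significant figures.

Q̄ ≈ 700 W/m²

Solar longitude: L_s = 360° × (168 − 1)/256.40 = 234.477°.
sin δ = sin 12.30° × sin 234.477° = -0.17338, so δ = -9.985°.
cos h₀ = −tan(-52.2°) tan(-9.985°) = -0.2270, h₀ = 1.7998 rad.
Bracket: h₀ sin ϕ sin δ + cos ϕ cos δ sin h₀ = 1.7998×-0.79016×-0.17338 + 0.61291×0.98485×0.97390 = 0.246569 + 0.587870 = 0.834439.
Q̄ = (S_0/π) × [bracket] = (2637/π) × 0.834439 = 700.4 W/m².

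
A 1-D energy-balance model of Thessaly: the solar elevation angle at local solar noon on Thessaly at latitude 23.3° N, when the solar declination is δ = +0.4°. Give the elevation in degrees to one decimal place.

67.1°

At local noon the hour angle is zero, so the zenith angle equals |φ − δ| = |+23.3° − (+0.400°)| = 22.900°.
Elevation = 90° − 22.900° = 67.1°.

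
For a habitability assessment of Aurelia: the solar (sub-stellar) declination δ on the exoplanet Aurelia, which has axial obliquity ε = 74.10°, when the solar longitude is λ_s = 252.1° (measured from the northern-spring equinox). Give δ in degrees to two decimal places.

δ = -66.23°

sin δ = sin ε · sin λ_s = sin 74.10° × sin 252.1° = -0.915188.
δ = arcsin(-0.915188) = -66.23°.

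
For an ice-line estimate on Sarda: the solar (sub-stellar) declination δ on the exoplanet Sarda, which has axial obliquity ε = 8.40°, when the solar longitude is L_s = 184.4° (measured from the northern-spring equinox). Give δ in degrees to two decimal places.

sin δ = sin ε · sin L_s = sin 8.40° × sin 184.4° = -0.011207.
δ = arcsin(-0.011207) = -0.64°.

δ = -0.64°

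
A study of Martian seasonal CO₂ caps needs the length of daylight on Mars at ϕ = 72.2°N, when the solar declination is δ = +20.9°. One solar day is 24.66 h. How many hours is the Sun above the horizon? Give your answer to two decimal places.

Sunrise equation: cos h₀ = −tan ϕ · tan δ = -1.1894 ≤ −1, so the Sun never sets (polar day) and h₀ = π.
Daylight = 2h₀/(2π) × 24.66 h = (3.1416/π) × 24.66 = 24.66 h.

24.66 h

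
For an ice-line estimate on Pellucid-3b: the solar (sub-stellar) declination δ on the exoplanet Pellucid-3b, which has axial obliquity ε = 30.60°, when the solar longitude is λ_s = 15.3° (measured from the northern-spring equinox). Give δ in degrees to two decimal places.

δ = +7.72°

sin δ = sin ε · sin λ_s = sin 30.60° × sin 15.3° = 0.134322.
δ = arcsin(0.134322) = +7.72°.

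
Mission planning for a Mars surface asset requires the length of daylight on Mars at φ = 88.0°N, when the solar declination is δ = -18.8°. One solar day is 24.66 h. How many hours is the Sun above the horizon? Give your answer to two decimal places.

cos H₀ = −tan φ · tan δ = 9.7486 ≥ 1, so the Sun never rises (polar night) and H₀ = 0.
Daylight = 2H₀/(2π) × 24.66 h = (0.0000/π) × 24.66 = 0.00 h.

0.00 h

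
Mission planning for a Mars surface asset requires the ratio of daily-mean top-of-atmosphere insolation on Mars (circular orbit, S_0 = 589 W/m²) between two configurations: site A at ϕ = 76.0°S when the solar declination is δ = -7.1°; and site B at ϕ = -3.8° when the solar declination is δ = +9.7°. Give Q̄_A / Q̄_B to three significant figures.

Q̄_A / Q̄_B ≈ 0.475

— Configuration A (ϕ=-76.0°):
cos h₀ = −tan(-76.0°) tan(-7.100°) = -0.4996, h₀ = 2.0939 rad.
Bracket: h₀ sin ϕ sin δ + cos ϕ cos δ sin h₀ = 2.0939×-0.97030×-0.12360 + 0.24192×0.99233×0.86627 = 0.251120 + 0.207961 = 0.459081.
Q̄ = (S_0/π) × [bracket] = (589/π) × 0.459081 = 86.071 W/m².
— Configuration B (ϕ=-3.8°):
cos h₀ = −tan(-3.8°) tan(+9.700°) = 0.0114, h₀ = 1.5594 rad.
Bracket: h₀ sin ϕ sin δ + cos ϕ cos δ sin h₀ = 1.5594×-0.06627×0.16849 + 0.99780×0.98570×0.99994 = -0.017412 + 0.983472 = 0.966060.
Q̄ = (S_0/π) × [bracket] = (589/π) × 0.966060 = 181.12 W/m².
Ratio Q̄_A / Q̄_B = 86.071 / 181.12 = 0.4752.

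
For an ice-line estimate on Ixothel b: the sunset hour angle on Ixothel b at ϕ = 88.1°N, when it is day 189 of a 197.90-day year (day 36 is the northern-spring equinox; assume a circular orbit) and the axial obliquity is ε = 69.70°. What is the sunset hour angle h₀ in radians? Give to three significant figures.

Solar longitude: L_s = 360° × (189 − 36)/197.90 = 278.322°.
sin δ = sin 69.70° × sin 278.322° = -0.92801, so δ = -68.127°.
cos h₀ = −tan ϕ · tan δ = 75.0896 ≥ 1, so the host star never rises (polar night) and h₀ = 0.

h₀ = 0.00 rad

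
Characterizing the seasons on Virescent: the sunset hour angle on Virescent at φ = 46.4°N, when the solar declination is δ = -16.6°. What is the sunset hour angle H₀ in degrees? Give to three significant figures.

H₀ = 71.8°

cos H₀ = −tan φ · tan δ = −tan(+46.4°) × tan(-16.600°) = 0.3130, so H₀ = 1.2524 rad = 71.76°.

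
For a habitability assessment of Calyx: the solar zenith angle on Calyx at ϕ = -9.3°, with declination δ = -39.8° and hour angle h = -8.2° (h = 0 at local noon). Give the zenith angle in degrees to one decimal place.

cos θ_z = sin ϕ sin δ + cos ϕ cos δ cos h = 0.103444 + 0.750433 = 0.853877.
θ_z = arccos(0.853877) = 31.4°.

θ_z = 31.4°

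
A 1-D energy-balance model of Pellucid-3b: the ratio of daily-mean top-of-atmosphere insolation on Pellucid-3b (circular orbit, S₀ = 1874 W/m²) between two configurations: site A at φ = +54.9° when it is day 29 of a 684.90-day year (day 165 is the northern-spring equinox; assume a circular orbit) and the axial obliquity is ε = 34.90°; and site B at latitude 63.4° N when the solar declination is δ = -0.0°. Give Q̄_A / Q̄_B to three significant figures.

Q̄_A / Q̄_B ≈ 0.0236

— Configuration A (φ=+54.9°):
Solar longitude: λ_s = 360° × (29 − 165)/684.90 = -71.485°, i.e. -71.485° + 360° = 288.515°.
sin δ = sin 34.90° × sin 288.515° = -0.54253, so δ = -32.856°.
cos H₀ = −tan(+54.9°) tan(-32.856°) = 0.9189, H₀ = 0.4054 rad.
Bracket: H₀ sin φ sin δ + cos φ cos δ sin H₀ = 0.4054×0.81815×-0.54253 + 0.57501×0.84004×0.39439 = -0.179945 + 0.190503 = 0.010558.
Q̄ = (S₀/π) × [bracket] = (1874/π) × 0.010558 = 6.2980 W/m².
— Configuration B (φ=+63.4°):
cos H₀ = −tan(+63.4°) tan(-0.000°) = 0.0000, H₀ = 1.5708 rad.
Bracket: H₀ sin φ sin δ + cos φ cos δ sin H₀ = 1.5708×0.89415×-0.00000 + 0.44776×1.00000×1.00000 = -0.000000 + 0.447760 = 0.447760.
Q̄ = (S₀/π) × [bracket] = (1874/π) × 0.447760 = 267.09 W/m².
Ratio Q̄_A / Q̄_B = 6.2980 / 267.09 = 0.02358.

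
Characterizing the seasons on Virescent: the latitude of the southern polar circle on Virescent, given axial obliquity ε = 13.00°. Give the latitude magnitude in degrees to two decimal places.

77.00°

The polar circle is the lowest latitude that experiences at least one full rotation of continuous darkness at the northern-summer solstice; it lies at |φ| = 90° − ε = 90° − 13.00° = 77.00°.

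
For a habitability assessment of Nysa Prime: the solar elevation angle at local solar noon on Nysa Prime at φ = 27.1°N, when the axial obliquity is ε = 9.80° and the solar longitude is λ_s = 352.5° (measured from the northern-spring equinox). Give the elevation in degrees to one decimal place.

61.6°

Solar declination: sin δ = sin ε · sin λ_s = sin 9.80° × sin 352.5° = -0.02222, so δ = -1.273°.
At local noon the hour angle is zero, so the zenith angle equals |φ − δ| = |+27.1° − (-1.273°)| = 28.373°.
Elevation = 90° − 28.373° = 61.6°.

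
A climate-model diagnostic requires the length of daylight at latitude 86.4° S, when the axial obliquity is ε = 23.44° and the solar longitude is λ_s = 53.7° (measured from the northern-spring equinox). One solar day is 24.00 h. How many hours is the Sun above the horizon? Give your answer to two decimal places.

0.00 h

Solar declination: sin δ = sin ε · sin λ_s = sin 23.44° × sin 53.7° = 0.32059, so δ = +18.699°.
cos H₀ = −tan φ · tan δ = 5.3796 ≥ 1, so the Sun never rises (polar night) and H₀ = 0.
Daylight = 2H₀/(2π) × 24.00 h = (0.0000/π) × 24.00 = 0.00 h.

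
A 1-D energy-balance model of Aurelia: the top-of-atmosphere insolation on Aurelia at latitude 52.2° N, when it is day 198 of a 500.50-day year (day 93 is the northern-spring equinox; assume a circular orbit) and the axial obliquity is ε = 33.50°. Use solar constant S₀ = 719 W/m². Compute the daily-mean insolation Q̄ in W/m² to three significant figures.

Solar longitude: λ_s = 360° × (198 − 93)/500.50 = 75.524°.
sin δ = sin 33.50° × sin 75.524° = 0.53442, so δ = +32.304°.
cos H₀ = −tan(+52.2°) tan(+32.304°) = -0.8151, H₀ = 2.5237 rad.
Bracket: H₀ sin φ sin δ + cos φ cos δ sin H₀ = 2.5237×0.79016×0.53442 + 0.61291×0.84522×0.57928 = 1.065701 + 0.300092 = 1.365793.
Q̄ = (S₀/π) × [bracket] = (719/π) × 1.365793 = 312.6 W/m².

Q̄ ≈ 313 W/m²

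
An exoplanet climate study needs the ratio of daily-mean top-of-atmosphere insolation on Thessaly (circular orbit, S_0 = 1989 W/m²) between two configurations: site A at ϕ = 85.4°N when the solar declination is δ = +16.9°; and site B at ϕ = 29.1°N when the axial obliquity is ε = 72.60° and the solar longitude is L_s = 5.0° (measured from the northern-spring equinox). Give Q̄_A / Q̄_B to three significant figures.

— Configuration A (ϕ=+85.4°):
cos h₀ = −tan(+85.4°) tan(+16.900°) = -3.7762 ≤ −1 ⇒ polar day, h₀ = π.
Bracket: h₀ sin ϕ sin δ + cos ϕ cos δ sin h₀ = 3.1416×0.99678×0.29070 + 0.08020×0.95681×0.00000 = 0.910322 + 0.000000 = 0.910322.
Q̄ = (S_0/π) × [bracket] = (1989/π) × 0.910322 = 576.34 W/m².
— Configuration B (ϕ=+29.1°):
Solar declination: sin δ = sin ε · sin L_s = sin 72.60° × sin 5.0° = 0.08317, so δ = +4.771°.
cos h₀ = −tan(+29.1°) tan(+4.771°) = -0.0465, h₀ = 1.6173 rad.
Bracket: h₀ sin ϕ sin δ + cos ϕ cos δ sin h₀ = 1.6173×0.48634×0.08317 + 0.87377×0.99654×0.99892 = 0.065418 + 0.869806 = 0.935224.
Q̄ = (S_0/π) × [bracket] = (1989/π) × 0.935224 = 592.11 W/m².
Ratio Q̄_A / Q̄_B = 576.34 / 592.11 = 0.9734.

Q̄_A / Q̄_B ≈ 0.973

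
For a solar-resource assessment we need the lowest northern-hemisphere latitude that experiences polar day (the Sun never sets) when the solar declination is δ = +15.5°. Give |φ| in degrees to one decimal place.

|φ| = 74.5°

Polar day requires cos H₀ = −tan φ tan δ ≤ −1, i.e. tan φ tan δ ≥ 1.
The boundary is |tan φ| · |tan δ| = 1, so |φ| = 90° − |δ| = 90° − 15.5° = 74.5° in the northern hemisphere.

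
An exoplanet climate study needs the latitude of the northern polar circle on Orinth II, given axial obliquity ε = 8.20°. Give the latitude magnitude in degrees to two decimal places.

The polar circle is the lowest latitude that experiences at least one full rotation of continuous daylight at the northern-summer solstice; it lies at |ϕ| = 90° − ε = 90° − 8.20° = 81.80°.

81.80°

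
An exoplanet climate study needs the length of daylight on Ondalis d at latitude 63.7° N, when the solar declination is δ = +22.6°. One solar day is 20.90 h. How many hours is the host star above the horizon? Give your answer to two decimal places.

cos h₀ = −tan ϕ · tan δ = −tan(+63.7°) × tan(+22.600°) = -0.8422, so h₀ = 2.5722 rad = 147.38°.
Daylight = 2h₀/(2π) × 20.90 h = (2.5722/π) × 20.90 = 17.11 h.

17.11 h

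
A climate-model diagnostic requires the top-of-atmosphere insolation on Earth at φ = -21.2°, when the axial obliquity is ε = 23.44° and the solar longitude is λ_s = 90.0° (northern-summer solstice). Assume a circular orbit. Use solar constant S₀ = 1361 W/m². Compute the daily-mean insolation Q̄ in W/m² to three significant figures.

Q̄ ≈ 278 W/m²

Solar declination: sin δ = sin ε · sin λ_s = sin 23.44° × sin 90.0° = 0.39779, so δ = +23.440°.
cos H₀ = −tan(-21.2°) tan(+23.440°) = 0.1682, H₀ = 1.4018 rad.
Bracket: H₀ sin φ sin δ + cos φ cos δ sin H₀ = 1.4018×-0.36162×0.39779 + 0.93232×0.91748×0.98576 = -0.201647 + 0.843204 = 0.641557.
Q̄ = (S₀/π) × [bracket] = (1361/π) × 0.641557 = 277.9 W/m².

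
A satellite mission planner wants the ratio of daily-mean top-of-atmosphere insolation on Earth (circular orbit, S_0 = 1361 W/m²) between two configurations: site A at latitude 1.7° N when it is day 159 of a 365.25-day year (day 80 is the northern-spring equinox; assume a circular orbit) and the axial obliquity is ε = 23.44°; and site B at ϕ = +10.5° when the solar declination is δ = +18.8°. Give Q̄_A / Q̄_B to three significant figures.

Q̄_A / Q̄_B ≈ 0.916

— Configuration A (ϕ=+1.7°):
Solar longitude: L_s = 360° × (159 − 80)/365.25 = 77.864°.
sin δ = sin 23.44° × sin 77.864° = 0.38890, so δ = +22.886°.
cos h₀ = −tan(+1.7°) tan(+22.886°) = -0.0125, h₀ = 1.5833 rad.
Bracket: h₀ sin ϕ sin δ + cos ϕ cos δ sin h₀ = 1.5833×0.02967×0.38890 + 0.99956×0.92128×0.99992 = 0.018269 + 0.920801 = 0.939070.
Q̄ = (S_0/π) × [bracket] = (1361/π) × 0.939070 = 406.82 W/m².
— Configuration B (ϕ=+10.5°):
cos h₀ = −tan(+10.5°) tan(+18.800°) = -0.0631, h₀ = 1.6339 rad.
Bracket: h₀ sin ϕ sin δ + cos ϕ cos δ sin h₀ = 1.6339×0.18224×0.32227 + 0.98325×0.94665×0.99801 = 0.095960 + 0.928941 = 1.024901.
Q̄ = (S_0/π) × [bracket] = (1361/π) × 1.024901 = 444.01 W/m².
Ratio Q̄_A / Q̄_B = 406.82 / 444.01 = 0.9162.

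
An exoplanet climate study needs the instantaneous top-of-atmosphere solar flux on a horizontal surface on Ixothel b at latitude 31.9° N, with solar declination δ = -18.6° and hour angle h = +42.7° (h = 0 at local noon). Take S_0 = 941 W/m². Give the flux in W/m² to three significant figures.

cos θ_z = sin ϕ sin δ + cos ϕ cos δ cos h = -0.168550 + 0.591333 = 0.422783.
Flux = S_0 · cos θ_z = 941 × 0.422783 = 397.8 W/m².

398 W/m²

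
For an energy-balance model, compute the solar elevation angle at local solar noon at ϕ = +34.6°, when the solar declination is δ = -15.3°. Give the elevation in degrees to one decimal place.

40.1°

At local noon the hour angle is zero, so the zenith angle equals |ϕ − δ| = |+34.6° − (-15.300°)| = 49.900°.
Elevation = 90° − 49.900° = 40.1°.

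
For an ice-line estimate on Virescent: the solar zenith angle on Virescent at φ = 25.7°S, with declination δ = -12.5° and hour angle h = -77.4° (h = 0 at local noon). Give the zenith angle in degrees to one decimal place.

cos θ_z = sin φ sin δ + cos φ cos δ cos h = 0.093861 + 0.191905 = 0.285766.
θ_z = arccos(0.285766) = 73.4°.

θ_z = 73.4°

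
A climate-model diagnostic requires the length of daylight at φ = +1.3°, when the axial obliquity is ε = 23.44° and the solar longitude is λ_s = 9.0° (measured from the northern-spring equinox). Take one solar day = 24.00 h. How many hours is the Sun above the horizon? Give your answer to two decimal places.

12.01 h

Solar declination: sin δ = sin ε · sin λ_s = sin 23.44° × sin 9.0° = 0.06223, so δ = +3.568°.
cos H₀ = −tan φ · tan δ = −tan(+1.3°) × tan(+3.568°) = -0.0014, so H₀ = 1.5722 rad = 90.08°.
Daylight = 2H₀/(2π) × 24.00 h = (1.5722/π) × 24.00 = 12.01 h.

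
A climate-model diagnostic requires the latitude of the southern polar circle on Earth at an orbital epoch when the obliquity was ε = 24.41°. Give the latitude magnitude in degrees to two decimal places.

The polar circle is the lowest latitude that experiences at least one full rotation of continuous darkness at the northern-summer solstice; it lies at |φ| = 90° − ε = 90° − 24.41° = 65.59°.

65.59°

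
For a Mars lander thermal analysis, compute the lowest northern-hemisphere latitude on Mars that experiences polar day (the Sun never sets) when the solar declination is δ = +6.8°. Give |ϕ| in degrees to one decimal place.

|ϕ| = 83.2°

Polar day requires cos h₀ = −tan ϕ tan δ ≤ −1, i.e. tan ϕ tan δ ≥ 1.
The boundary is |tan ϕ| · |tan δ| = 1, so |ϕ| = 90° − |δ| = 90° − 6.8° = 83.2° in the northern hemisphere.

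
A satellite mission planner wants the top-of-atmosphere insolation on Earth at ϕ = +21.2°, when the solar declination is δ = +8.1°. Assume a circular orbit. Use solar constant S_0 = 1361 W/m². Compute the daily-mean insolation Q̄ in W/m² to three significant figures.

cos h₀ = −tan(+21.2°) tan(+8.100°) = -0.0552, h₀ = 1.6260 rad.
Bracket: h₀ sin ϕ sin δ + cos ϕ cos δ sin h₀ = 1.6260×0.36162×0.14090 + 0.93232×0.99002×0.99848 = 0.082848 + 0.921612 = 1.004460.
Q̄ = (S_0/π) × [bracket] = (1361/π) × 1.004460 = 435.2 W/m².

Q̄ ≈ 435 W/m²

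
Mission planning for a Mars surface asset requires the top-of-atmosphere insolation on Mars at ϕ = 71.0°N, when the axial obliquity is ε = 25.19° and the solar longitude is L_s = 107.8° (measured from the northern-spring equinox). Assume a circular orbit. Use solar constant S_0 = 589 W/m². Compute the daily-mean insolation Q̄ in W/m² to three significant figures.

Solar declination: sin δ = sin ε · sin L_s = sin 25.19° × sin 107.8° = 0.40525, so δ = +23.907°.
cos h₀ = −tan(+71.0°) tan(+23.907°) = -1.2874 ≤ −1 ⇒ polar day, h₀ = π.
Bracket: h₀ sin ϕ sin δ + cos ϕ cos δ sin h₀ = 3.1416×0.94552×0.40525 + 0.32557×0.91421×0.00000 = 1.203773 + 0.000000 = 1.203773.
Q̄ = (S_0/π) × [bracket] = (589/π) × 1.203773 = 225.7 W/m².

Q̄ ≈ 226 W/m²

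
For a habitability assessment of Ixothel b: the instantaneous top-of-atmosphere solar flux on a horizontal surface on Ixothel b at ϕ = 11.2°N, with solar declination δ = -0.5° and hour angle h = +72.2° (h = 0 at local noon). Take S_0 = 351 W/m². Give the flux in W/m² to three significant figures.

cos θ_z = sin ϕ sin δ + cos ϕ cos δ cos h = -0.001695 + 0.299862 = 0.298167.
Flux = S_0 · cos θ_z = 351 × 0.298167 = 104.7 W/m².

105 W/m²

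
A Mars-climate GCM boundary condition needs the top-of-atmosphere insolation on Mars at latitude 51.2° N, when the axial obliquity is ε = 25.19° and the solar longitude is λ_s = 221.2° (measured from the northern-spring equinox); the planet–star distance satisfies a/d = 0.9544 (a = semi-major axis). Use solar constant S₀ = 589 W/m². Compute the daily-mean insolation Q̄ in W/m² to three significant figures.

Solar declination: sin δ = sin ε · sin λ_s = sin 25.19° × sin 221.2° = -0.28035, so δ = -16.281°.
cos H₀ = −tan(+51.2°) tan(-16.281°) = 0.3633, H₀ = 1.1990 rad.
Bracket: H₀ sin φ sin δ + cos φ cos δ sin H₀ = 1.1990×0.77934×-0.28035 + 0.62660×0.95990×0.93169 = -0.261967 + 0.560387 = 0.298420.
Inverse-square distance factor (a/d)² = 0.9544² = 0.910879.
Q̄ = (S₀/π) × 0.910879 × [bracket] = (589/π) × 0.910879 × 0.298420 = 50.96 W/m².

Q̄ ≈ 51.0 W/m²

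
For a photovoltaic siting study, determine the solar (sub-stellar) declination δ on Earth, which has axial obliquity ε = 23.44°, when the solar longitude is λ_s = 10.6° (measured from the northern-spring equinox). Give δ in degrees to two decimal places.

sin δ = sin ε · sin λ_s = sin 23.44° × sin 10.6° = 0.073174.
δ = arcsin(0.073174) = +4.20°.

δ = +4.20°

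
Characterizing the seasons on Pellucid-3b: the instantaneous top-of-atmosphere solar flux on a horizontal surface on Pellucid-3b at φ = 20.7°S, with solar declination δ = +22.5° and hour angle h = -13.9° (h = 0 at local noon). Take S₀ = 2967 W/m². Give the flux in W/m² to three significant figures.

cos θ_z = sin φ sin δ + cos φ cos δ cos h = -0.135269 + 0.838930 = 0.703661.
Flux = S₀ · cos θ_z = 2967 × 0.703661 = 2088 W/m².

2.09e+03 W/m²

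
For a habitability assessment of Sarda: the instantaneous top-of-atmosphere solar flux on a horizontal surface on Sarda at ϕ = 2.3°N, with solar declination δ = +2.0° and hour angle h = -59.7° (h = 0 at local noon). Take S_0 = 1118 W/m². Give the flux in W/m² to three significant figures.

cos θ_z = sin ϕ sin δ + cos ϕ cos δ cos h = 0.001401 + 0.503814 = 0.505215.
Flux = S_0 · cos θ_z = 1118 × 0.505215 = 564.8 W/m².

565 W/m²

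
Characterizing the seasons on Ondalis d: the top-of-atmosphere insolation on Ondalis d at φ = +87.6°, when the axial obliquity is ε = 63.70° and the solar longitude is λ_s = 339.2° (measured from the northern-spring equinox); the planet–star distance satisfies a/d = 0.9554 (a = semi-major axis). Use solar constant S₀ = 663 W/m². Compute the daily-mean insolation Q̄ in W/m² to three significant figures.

Solar declination: sin δ = sin ε · sin λ_s = sin 63.70° × sin 339.2° = -0.31835, so δ = -18.563°.
cos H₀ = −tan(+87.6°) tan(-18.563°) = 8.0124 ≥ 1 ⇒ polar night, H₀ = 0 and Q̄ = 0.
Inverse-square distance factor (a/d)² = 0.9554² = 0.912789.

Q̄ ≈ 0.00 W/m²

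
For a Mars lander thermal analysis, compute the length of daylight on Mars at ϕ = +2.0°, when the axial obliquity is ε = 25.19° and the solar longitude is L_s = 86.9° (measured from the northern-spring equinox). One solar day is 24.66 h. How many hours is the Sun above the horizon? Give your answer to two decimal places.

Solar declination: sin δ = sin ε · sin L_s = sin 25.19° × sin 86.9° = 0.42500, so δ = +25.151°.
cos h₀ = −tan ϕ · tan δ = −tan(+2.0°) × tan(+25.151°) = -0.0164, so h₀ = 1.5872 rad = 90.94°.
Daylight = 2h₀/(2π) × 24.66 h = (1.5872/π) × 24.66 = 12.46 h.

12.46 h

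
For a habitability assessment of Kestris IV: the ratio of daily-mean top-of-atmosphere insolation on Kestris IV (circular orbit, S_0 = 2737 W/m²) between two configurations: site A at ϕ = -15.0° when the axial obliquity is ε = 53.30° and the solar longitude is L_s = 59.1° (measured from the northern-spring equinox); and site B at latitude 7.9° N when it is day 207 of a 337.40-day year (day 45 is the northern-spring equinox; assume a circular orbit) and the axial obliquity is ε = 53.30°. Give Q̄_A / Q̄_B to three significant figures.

— Configuration A (ϕ=-15.0°):
Solar declination: sin δ = sin ε · sin L_s = sin 53.30° × sin 59.1° = 0.68798, so δ = +43.470°.
cos h₀ = −tan(-15.0°) tan(+43.470°) = 0.2540, h₀ = 1.3140 rad.
Bracket: h₀ sin ϕ sin δ + cos ϕ cos δ sin h₀ = 1.3140×-0.25882×0.68798 + 0.96593×0.72573×0.96720 = -0.233975 + 0.678011 = 0.444036.
Q̄ = (S_0/π) × [bracket] = (2737/π) × 0.444036 = 386.85 W/m².
— Configuration B (ϕ=+7.9°):
Solar longitude: L_s = 360° × (207 − 45)/337.40 = 172.851°.
sin δ = sin 53.30° × sin 172.851° = 0.09978, so δ = +5.726°.
cos h₀ = −tan(+7.9°) tan(+5.726°) = -0.0139, h₀ = 1.5847 rad.
Bracket: h₀ sin ϕ sin δ + cos ϕ cos δ sin h₀ = 1.5847×0.13744×0.09978 + 0.99051×0.99501×0.99990 = 0.021732 + 0.985469 = 1.007201.
Q̄ = (S_0/π) × [bracket] = (2737/π) × 1.007201 = 877.49 W/m².
Ratio Q̄_A / Q̄_B = 386.85 / 877.49 = 0.4409.

Q̄_A / Q̄_B ≈ 0.441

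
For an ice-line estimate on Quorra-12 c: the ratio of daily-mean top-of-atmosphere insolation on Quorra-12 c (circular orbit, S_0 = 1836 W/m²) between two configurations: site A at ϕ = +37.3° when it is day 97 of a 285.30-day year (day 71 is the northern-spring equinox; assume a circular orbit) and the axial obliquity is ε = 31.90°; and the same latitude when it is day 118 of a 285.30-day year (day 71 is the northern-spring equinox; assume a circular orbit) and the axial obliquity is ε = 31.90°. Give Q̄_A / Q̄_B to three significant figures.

Q̄_A / Q̄_B ≈ 0.882

— Configuration A (ϕ=+37.3°):
Solar longitude: L_s = 360° × (97 − 71)/285.30 = 32.808°.
sin δ = sin 31.90° × sin 32.808° = 0.28632, so δ = +16.638°.
cos h₀ = −tan(+37.3°) tan(+16.638°) = -0.2276, h₀ = 1.8005 rad.
Bracket: h₀ sin ϕ sin δ + cos ϕ cos δ sin h₀ = 1.8005×0.60599×0.28632 + 0.79547×0.95813×0.97374 = 0.312399 + 0.742149 = 1.054548.
Q̄ = (S_0/π) × [bracket] = (1836/π) × 1.054548 = 616.30 W/m².
— Configuration B (ϕ=+37.3°):
Solar longitude: L_s = 360° × (118 − 71)/285.30 = 59.306°.
sin δ = sin 31.90° × sin 59.306° = 0.45441, so δ = +27.027°.
cos h₀ = −tan(+37.3°) tan(+27.027°) = -0.3886, h₀ = 1.9699 rad.
Bracket: h₀ sin ϕ sin δ + cos ϕ cos δ sin h₀ = 1.9699×0.60599×0.45441 + 0.79547×0.89079×0.92141 = 0.542447 + 0.652908 = 1.195355.
Q̄ = (S_0/π) × [bracket] = (1836/π) × 1.195355 = 698.59 W/m².
Ratio Q̄_A / Q̄_B = 616.30 / 698.59 = 0.8822.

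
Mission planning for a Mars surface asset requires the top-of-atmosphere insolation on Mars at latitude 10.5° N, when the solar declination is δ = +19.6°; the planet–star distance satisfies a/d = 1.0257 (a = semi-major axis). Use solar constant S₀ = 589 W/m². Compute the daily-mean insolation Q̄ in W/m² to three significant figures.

Q̄ ≈ 202 W/m²

cos H₀ = −tan(+10.5°) tan(+19.600°) = -0.0660, H₀ = 1.6368 rad.
Bracket: H₀ sin φ sin δ + cos φ cos δ sin H₀ = 1.6368×0.18224×0.33545 + 0.98325×0.94206×0.99782 = 0.100062 + 0.924261 = 1.024323.
Inverse-square distance factor (a/d)² = 1.0257² = 1.052060.
Q̄ = (S₀/π) × 1.052060 × [bracket] = (589/π) × 1.052060 × 1.024323 = 202.0 W/m².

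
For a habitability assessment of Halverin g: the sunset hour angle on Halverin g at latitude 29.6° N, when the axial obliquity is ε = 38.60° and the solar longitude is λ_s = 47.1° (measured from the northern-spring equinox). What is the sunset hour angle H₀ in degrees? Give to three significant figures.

Solar declination: sin δ = sin ε · sin λ_s = sin 38.60° × sin 47.1° = 0.45702, so δ = +27.195°.
cos H₀ = −tan φ · tan δ = −tan(+29.6°) × tan(+27.195°) = -0.2919, so H₀ = 1.8670 rad = 106.97°.

H₀ = 107°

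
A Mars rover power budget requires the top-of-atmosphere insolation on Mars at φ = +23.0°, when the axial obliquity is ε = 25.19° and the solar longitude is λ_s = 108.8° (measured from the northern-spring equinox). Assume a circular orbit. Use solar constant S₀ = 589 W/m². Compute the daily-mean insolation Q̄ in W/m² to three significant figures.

Q̄ ≈ 207 W/m²

Solar declination: sin δ = sin ε · sin λ_s = sin 25.19° × sin 108.8° = 0.40291, so δ = +23.760°.
cos H₀ = −tan(+23.0°) tan(+23.760°) = -0.1869, H₀ = 1.7588 rad.
Bracket: H₀ sin φ sin δ + cos φ cos δ sin H₀ = 1.7588×0.39073×0.40291 + 0.92050×0.91524×0.98239 = 0.276886 + 0.827642 = 1.104528.
Q̄ = (S₀/π) × [bracket] = (589/π) × 1.104528 = 207.1 W/m².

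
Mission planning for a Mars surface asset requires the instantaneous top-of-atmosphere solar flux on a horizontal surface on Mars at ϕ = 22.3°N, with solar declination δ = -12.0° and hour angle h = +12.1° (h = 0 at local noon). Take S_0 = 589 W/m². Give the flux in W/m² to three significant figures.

cos θ_z = sin ϕ sin δ + cos ϕ cos δ cos h = -0.078893 + 0.884886 = 0.805993.
Flux = S_0 · cos θ_z = 589 × 0.805993 = 474.7 W/m².

475 W/m²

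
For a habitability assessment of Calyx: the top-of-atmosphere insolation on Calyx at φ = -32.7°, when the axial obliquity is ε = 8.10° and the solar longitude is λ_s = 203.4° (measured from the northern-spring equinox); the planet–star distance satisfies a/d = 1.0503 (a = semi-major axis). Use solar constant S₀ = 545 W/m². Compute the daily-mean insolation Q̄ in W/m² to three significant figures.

Solar declination: sin δ = sin ε · sin λ_s = sin 8.10° × sin 203.4° = -0.05596, so δ = -3.208°.
cos H₀ = −tan(-32.7°) tan(-3.208°) = -0.0360, H₀ = 1.6068 rad.
Bracket: H₀ sin φ sin δ + cos φ cos δ sin H₀ = 1.6068×-0.54024×-0.05596 + 0.84151×0.99843×0.99935 = 0.048577 + 0.839643 = 0.888220.
Inverse-square distance factor (a/d)² = 1.0503² = 1.103130.
Q̄ = (S₀/π) × 1.103130 × [bracket] = (545/π) × 1.103130 × 0.888220 = 170.0 W/m².

Q̄ ≈ 170 W/m²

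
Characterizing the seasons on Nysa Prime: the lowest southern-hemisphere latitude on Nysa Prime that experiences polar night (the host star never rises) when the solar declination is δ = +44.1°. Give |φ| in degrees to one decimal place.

Polar night requires cos H₀ = −tan φ tan δ ≥ 1, i.e. tan φ tan δ ≤ −1.
The boundary is |tan φ| · |tan δ| = 1, so |φ| = 90° − |δ| = 90° − 44.1° = 45.9° in the southern hemisphere.

|φ| = 45.9°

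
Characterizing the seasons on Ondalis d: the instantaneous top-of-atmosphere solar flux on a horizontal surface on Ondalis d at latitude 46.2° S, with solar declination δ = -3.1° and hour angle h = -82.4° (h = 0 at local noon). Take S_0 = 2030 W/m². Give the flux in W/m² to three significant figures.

cos θ_z = sin ϕ sin δ + cos ϕ cos δ cos h = 0.039032 + 0.091406 = 0.130438.
Flux = S_0 · cos θ_z = 2030 × 0.130438 = 264.8 W/m².

265 W/m²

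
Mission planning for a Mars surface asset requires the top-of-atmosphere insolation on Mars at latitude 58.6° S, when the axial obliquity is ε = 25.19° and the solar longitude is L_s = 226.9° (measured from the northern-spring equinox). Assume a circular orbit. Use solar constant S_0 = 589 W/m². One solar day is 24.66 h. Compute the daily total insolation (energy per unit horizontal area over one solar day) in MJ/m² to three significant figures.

16.4 MJ/m²

Solar declination: sin δ = sin ε · sin L_s = sin 25.19° × sin 226.9° = -0.31077, so δ = -18.106°.
cos h₀ = −tan(-58.6°) tan(-18.106°) = -0.5357, h₀ = 2.1361 rad.
Bracket: h₀ sin ϕ sin δ + cos ϕ cos δ sin h₀ = 2.1361×-0.85355×-0.31077 + 0.52101×0.95048×0.84444 = 0.566617 + 0.418175 = 0.984792.
Q̄ = (S_0/π) × [bracket] = (589/π) × 0.984792 = 184.63 W/m².
Daily total = Q̄ × 24.66 h × 3600 s/h = 184.63 × 24.66 × 3600 / 10⁶ = 16.39 MJ/m².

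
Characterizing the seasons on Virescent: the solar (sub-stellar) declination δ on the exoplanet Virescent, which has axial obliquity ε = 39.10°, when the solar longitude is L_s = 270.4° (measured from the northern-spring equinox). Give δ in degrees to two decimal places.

sin δ = sin ε · sin L_s = sin 39.10° × sin 270.4° = -0.630660.
δ = arcsin(-0.630660) = -39.10°.

δ = -39.10°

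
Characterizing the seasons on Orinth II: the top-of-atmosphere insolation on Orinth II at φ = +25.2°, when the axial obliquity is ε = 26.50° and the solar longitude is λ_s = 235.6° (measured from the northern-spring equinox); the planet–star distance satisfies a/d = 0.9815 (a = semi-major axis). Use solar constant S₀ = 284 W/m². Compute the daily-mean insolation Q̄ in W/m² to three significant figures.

Solar declination: sin δ = sin ε · sin λ_s = sin 26.50° × sin 235.6° = -0.36816, so δ = -21.602°.
cos H₀ = −tan(+25.2°) tan(-21.602°) = 0.1863, H₀ = 1.3834 rad.
Bracket: H₀ sin φ sin δ + cos φ cos δ sin H₀ = 1.3834×0.42578×-0.36816 + 0.90483×0.92976×0.98249 = -0.216855 + 0.826544 = 0.609689.
Inverse-square distance factor (a/d)² = 0.9815² = 0.963342.
Q̄ = (S₀/π) × 0.963342 × [bracket] = (284/π) × 0.963342 × 0.609689 = 53.10 W/m².

Q̄ ≈ 53.1 W/m²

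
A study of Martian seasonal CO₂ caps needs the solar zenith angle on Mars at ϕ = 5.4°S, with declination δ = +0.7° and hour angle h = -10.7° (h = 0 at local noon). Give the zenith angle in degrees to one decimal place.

θ_z = 12.3°

cos θ_z = sin ϕ sin δ + cos ϕ cos δ cos h = -0.001150 + 0.978179 = 0.977029.
θ_z = arccos(0.977029) = 12.3°.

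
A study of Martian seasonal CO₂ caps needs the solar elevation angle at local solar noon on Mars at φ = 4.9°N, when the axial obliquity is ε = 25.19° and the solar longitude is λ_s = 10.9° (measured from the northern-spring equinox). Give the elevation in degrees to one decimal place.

89.7°

Solar declination: sin δ = sin ε · sin λ_s = sin 25.19° × sin 10.9° = 0.08048, so δ = +4.616°.
At local noon the hour angle is zero, so the zenith angle equals |φ − δ| = |+4.9° − (+4.616°)| = 0.284°.
Elevation = 90° − 0.284° = 89.7°.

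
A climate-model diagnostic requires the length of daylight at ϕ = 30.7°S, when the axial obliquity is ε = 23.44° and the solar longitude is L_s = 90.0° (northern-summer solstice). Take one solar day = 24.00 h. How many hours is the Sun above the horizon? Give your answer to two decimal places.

Solar declination: sin δ = sin ε · sin L_s = sin 23.44° × sin 90.0° = 0.39779, so δ = +23.440°.
cos h₀ = −tan ϕ · tan δ = −tan(-30.7°) × tan(+23.440°) = 0.2574, so h₀ = 1.3104 rad = 75.08°.
Daylight = 2h₀/(2π) × 24.00 h = (1.3104/π) × 24.00 = 10.01 h.

10.01 h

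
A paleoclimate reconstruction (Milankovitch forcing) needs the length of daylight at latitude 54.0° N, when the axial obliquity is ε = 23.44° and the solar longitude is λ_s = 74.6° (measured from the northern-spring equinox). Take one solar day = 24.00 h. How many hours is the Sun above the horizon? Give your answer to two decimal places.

Solar declination: sin δ = sin ε · sin λ_s = sin 23.44° × sin 74.6° = 0.38351, so δ = +22.551°.
cos H₀ = −tan φ · tan δ = −tan(+54.0°) × tan(+22.551°) = -0.5716, so H₀ = 2.1792 rad = 124.86°.
Daylight = 2H₀/(2π) × 24.00 h = (2.1792/π) × 24.00 = 16.65 h.

16.65 h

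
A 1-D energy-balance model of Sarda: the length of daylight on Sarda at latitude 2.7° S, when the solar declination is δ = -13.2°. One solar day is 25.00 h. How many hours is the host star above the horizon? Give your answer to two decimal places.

cos h₀ = −tan ϕ · tan δ = −tan(-2.7°) × tan(-13.200°) = -0.0111, so h₀ = 1.5819 rad = 90.63°.
Daylight = 2h₀/(2π) × 25.00 h = (1.5819/π) × 25.00 = 12.59 h.

12.59 h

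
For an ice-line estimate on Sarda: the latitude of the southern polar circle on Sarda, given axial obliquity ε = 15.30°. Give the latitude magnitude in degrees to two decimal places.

The polar circle is the lowest latitude that experiences at least one full rotation of continuous darkness at the northern-summer solstice; it lies at |φ| = 90° − ε = 90° − 15.30° = 74.70°.

74.70°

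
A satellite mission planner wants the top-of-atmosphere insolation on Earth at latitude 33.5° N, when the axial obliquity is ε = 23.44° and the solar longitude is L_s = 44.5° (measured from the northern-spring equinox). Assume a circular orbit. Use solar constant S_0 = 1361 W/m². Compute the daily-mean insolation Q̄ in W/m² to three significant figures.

Solar declination: sin δ = sin ε · sin L_s = sin 23.44° × sin 44.5° = 0.27881, so δ = +16.189°.
cos h₀ = −tan(+33.5°) tan(+16.189°) = -0.1922, h₀ = 1.7642 rad.
Bracket: h₀ sin ϕ sin δ + cos ϕ cos δ sin h₀ = 1.7642×0.55194×0.27881 + 0.83389×0.96035×0.98136 = 0.271486 + 0.785899 = 1.057385.
Q̄ = (S_0/π) × [bracket] = (1361/π) × 1.057385 = 458.1 W/m².

Q̄ ≈ 458 W/m²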